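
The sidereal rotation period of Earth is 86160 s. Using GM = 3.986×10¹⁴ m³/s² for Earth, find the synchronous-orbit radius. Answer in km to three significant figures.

r_sync ≈ 42200 km

A synchronous orbit has period T, so by Kepler's third law a = (μT²/4π²)^(1/3).
μT²/4π² = 3.986×10¹⁴ × (8.616×10⁴)² / 39.48 = 7.495×10²² m³.
a = 4.216×10⁷ m = 42163 km.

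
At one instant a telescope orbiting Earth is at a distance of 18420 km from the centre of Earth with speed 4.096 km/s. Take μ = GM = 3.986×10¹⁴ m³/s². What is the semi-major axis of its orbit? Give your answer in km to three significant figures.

a ≈ 15000 km

r = 1.842×10⁷ m.
Vis-viva rearranged: 1/a = 2/r − v²/μ = 1.086×10⁻⁷ − 4.209×10⁻⁸ = 6.649×10⁻⁸ m⁻¹.
a = 1.504×10⁷ m = 15040 km.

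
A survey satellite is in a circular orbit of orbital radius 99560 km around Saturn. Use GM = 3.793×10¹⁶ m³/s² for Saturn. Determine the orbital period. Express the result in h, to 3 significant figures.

T ≈ 8.90 h

r = 99560 km = 9.956×10⁷ m.
Kepler's third law: T = 2π√(r³/μ) = 2π√((9.956×10⁷)³ / 3.793×10¹⁶).
r³/μ = 2.602×10⁷ s², so T = 2π × 5.101×10³ = 3.205×10⁴ s.
Converting: 3.205×10⁴ s ÷ 3600 = 8.903 h.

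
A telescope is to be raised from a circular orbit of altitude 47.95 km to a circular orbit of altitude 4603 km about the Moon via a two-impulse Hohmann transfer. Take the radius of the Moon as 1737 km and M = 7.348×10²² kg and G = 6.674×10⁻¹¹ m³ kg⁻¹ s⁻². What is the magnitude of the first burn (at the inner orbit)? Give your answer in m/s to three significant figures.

Δv ≈ 413 m/s

μ = GM = 6.674×10⁻¹¹ × 7.348×10²² = 4.904×10¹² m³/s².
r₁ = 1737 + 47.95 = 1785.0 km = 1.7850×10⁶ m.
r₂ = 1737 + 4603 = 6340.0 km = 6.3400×10⁶ m.
Transfer ellipse a_t = (r₁ + r₂)/2 = 4.062×10⁶ m.
At r₁: circular v_c1 = √(μ/r₁) = 1658 m/s; transfer-perilune v_p = √[μ(2/r₁ − 1/a_t)] = 2071 m/s.
Δv₁ = v_p − v_c1 = 413.1 m/s.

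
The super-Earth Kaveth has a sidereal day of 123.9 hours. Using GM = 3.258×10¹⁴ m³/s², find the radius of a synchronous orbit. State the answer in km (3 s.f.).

r_sync ≈ 1.18×10⁵ km

T = 123.9 hours = 4.460×10⁵ s.
A synchronous orbit has period T, so by Kepler's third law a = (μT²/4π²)^(1/3).
μT²/4π² = 3.258×10¹⁴ × (4.460×10⁵)² / 39.48 = 1.642×10²⁴ m³.
a = 1.180×10⁸ m = 1.1797×10⁵ km.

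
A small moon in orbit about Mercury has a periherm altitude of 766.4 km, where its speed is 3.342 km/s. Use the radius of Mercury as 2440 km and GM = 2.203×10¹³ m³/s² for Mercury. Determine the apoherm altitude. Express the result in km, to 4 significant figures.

apoherm altitude ≈ 11480 km

r_p = 2440 + 766.4 = 3206.4 km = 3.206×10⁶ m.
Specific energy ε = v²/2 − μ/r = -1.286×10⁶ J/kg, so a = −μ/(2ε) = 8.564×10⁶ m.
The apsides satisfy r_p + r_a = 2a, so the apoherm radius is 2a − r_p = 1.392×10⁷ m = 13922 km.
Apoherm altitude = 13922 − 2440 = 11482 km.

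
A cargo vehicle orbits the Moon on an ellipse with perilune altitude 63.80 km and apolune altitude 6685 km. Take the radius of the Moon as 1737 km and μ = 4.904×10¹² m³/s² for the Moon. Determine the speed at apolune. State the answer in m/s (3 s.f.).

v ≈ 453 m/s

r_p = 1737 + 63.80 = 1800.8 km = 1.8008×10⁶ m.
r_a = 1737 + 6685 = 8422.0 km = 8.4220×10⁶ m.
Semi-major axis a = (r_p + r_a)/2 = 5111.4 km = 5.111×10⁶ m.
Vis-viva: v² = μ(2/r − 1/a) = 4.904×10¹² × (2.375×10⁻⁷ − 1.956×10⁻⁷) = 2.051×10⁵ m²/s².
v = 452.9 m/s.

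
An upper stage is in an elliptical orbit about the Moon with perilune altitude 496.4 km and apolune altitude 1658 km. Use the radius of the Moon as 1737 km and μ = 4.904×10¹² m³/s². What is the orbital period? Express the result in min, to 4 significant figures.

T ≈ 223.2 min

r_p = 1737 + 496.4 = 2233.4 km = 2.2334×10⁶ m.
r_a = 1737 + 1658 = 3395.0 km = 3.3950×10⁶ m.
Semi-major axis a = (r_p + r_a)/2 = (2233.4 + 3395.0)/2 = 2814.2 km = 2.814×10⁶ m.
By Kepler's third law T = 2π√(a³/μ) = 2π × 2.132×10³ = 1.339×10⁴ s.
= 223.2 min.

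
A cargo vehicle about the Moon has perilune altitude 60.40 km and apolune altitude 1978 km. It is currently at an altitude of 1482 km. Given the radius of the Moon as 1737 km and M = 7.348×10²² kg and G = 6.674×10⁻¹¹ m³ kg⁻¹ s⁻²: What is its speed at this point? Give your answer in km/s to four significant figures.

μ = GM = 6.674×10⁻¹¹ × 7.348×10²² = 4.904×10¹² m³/s².
r_p = 1737 + 60.40 = 1797.4 km = 1.7974×10⁶ m.
r_a = 1737 + 1978 = 3715.0 km = 3.7150×10⁶ m.
r = 1737 + 1482 = 3219.0 km = 3.219×10⁶ m.
Semi-major axis a = (r_p + r_a)/2 = 2756.2 km = 2.756×10⁶ m.
Vis-viva: v² = μ(2/r − 1/a) = 4.904×10¹² × (6.213×10⁻⁷ − 3.628×10⁻⁷) = 1.268×10⁶ m²/s².
v = 1126 m/s = 1.126 km/s.

v ≈ 1.126 km/s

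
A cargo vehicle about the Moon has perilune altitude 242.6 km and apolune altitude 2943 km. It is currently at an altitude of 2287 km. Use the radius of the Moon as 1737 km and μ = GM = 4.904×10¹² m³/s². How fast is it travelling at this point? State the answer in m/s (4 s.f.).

v ≈ 982.1 m/s

r_p = 1737 + 242.6 = 1979.6 km = 1.9796×10⁶ m.
r_a = 1737 + 2943 = 4680.0 km = 4.6800×10⁶ m.
r = 1737 + 2287 = 4024.0 km = 4.024×10⁶ m.
Semi-major axis a = (r_p + r_a)/2 = 3329.8 km = 3.330×10⁶ m.
Vis-viva: v² = μ(2/r − 1/a) = 4.904×10¹² × (4.970×10⁻⁷ − 3.003×10⁻⁷) = 9.646×10⁵ m²/s².
v = 982.1 m/s.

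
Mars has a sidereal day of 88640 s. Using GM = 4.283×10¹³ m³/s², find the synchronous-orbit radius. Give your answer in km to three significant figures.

r_sync ≈ 20400 km

A synchronous orbit has period T, so by Kepler's third law a = (μT²/4π²)^(1/3).
μT²/4π² = 4.283×10¹³ × (8.864×10⁴)² / 39.48 = 8.524×10²¹ m³.
a = 2.043×10⁷ m = 20428 km.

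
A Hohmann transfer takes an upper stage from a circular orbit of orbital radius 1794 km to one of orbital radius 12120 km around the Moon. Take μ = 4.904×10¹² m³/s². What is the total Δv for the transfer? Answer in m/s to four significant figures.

r₁ = 1794 km = 1.794×10⁶ m.
r₂ = 12120 km = 1.212×10⁷ m.
Transfer ellipse a_t = (r₁ + r₂)/2 = 6.957×10⁶ m.
At r₁: circular v_c1 = √(μ/r₁) = 1653 m/s; transfer-perilune v_p = √[μ(2/r₁ − 1/a_t)] = 2182 m/s.
Δv₁ = v_p − v_c1 = 528.9 m/s.
At r₂: circular v_c2 = √(μ/r₂) = 636.1 m/s; transfer-apolune v_a = √[μ(2/r₂ − 1/a_t)] = 323.0 m/s.
Δv₂ = v_c2 − v_a = 313.1 m/s.
Total Δv = Δv₁ + Δv₂ = 842.0 m/s.

Δv_total ≈ 842.0 m/s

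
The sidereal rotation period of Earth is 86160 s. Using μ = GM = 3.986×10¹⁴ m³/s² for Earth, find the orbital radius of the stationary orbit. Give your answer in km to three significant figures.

A synchronous orbit has period T, so by Kepler's third law a = (μT²/4π²)^(1/3).
μT²/4π² = 3.986×10¹⁴ × (8.616×10⁴)² / 39.48 = 7.495×10²² m³.
a = 4.216×10⁷ m = 42163 km.

r_sync ≈ 42200 km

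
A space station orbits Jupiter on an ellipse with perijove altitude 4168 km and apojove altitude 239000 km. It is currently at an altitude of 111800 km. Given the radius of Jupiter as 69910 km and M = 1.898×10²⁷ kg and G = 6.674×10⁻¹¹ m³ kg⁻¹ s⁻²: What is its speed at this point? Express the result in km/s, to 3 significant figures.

v ≈ 27.1 km/s

μ = GM = 6.674×10⁻¹¹ × 1.898×10²⁷ = 1.267×10¹⁷ m³/s².
r_p = 69910 + 4168 = 74078 km = 7.4078×10⁷ m.
r_a = 69910 + 239000 = 308910 km = 3.0891×10⁸ m.
r = 69910 + 111800 = 1.8171×10⁵ km = 1.817×10⁸ m.
Semi-major axis a = (r_p + r_a)/2 = 1.9149×10⁵ km = 1.915×10⁸ m.
Vis-viva: v² = μ(2/r − 1/a) = 1.267×10¹⁷ × (1.101×10⁻⁸ − 5.222×10⁻⁹) = 7.327×10⁸ m²/s².
v = 27070 m/s = 27.07 km/s.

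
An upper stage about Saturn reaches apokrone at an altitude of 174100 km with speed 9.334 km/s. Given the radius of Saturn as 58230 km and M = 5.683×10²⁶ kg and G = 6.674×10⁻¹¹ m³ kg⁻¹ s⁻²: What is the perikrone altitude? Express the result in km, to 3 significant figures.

perikrone altitude ≈ 26300 km

μ = GM = 6.674×10⁻¹¹ × 5.683×10²⁶ = 3.793×10¹⁶ m³/s².
r_a = 58230 + 174100 = 2.3233×10⁵ km = 2.323×10⁸ m.
Specific energy ε = v²/2 − μ/r = -1.197×10⁸ J/kg, so a = −μ/(2ε) = 1.584×10⁸ m.
The apsides satisfy r_p + r_a = 2a, so the perikrone radius is 2a − r_a = 8.456×10⁷ m = 84558 km.
Perikrone altitude = 84558 − 58230 = 26328 km.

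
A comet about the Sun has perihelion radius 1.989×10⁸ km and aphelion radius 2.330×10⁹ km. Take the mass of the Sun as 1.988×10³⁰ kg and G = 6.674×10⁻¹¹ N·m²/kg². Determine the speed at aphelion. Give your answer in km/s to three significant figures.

μ = GM = 6.674×10⁻¹¹ × 1.988×10³⁰ = 1.327×10²⁰ m³/s².
Semi-major axis a = (r_p + r_a)/2 = 1.2644×10⁹ km = 1.264×10¹² m.
Vis-viva: v² = μ(2/r − 1/a) = 1.327×10²⁰ × (8.584×10⁻¹³ − 7.909×10⁻¹³) = 8.957×10⁶ m²/s².
v = 2993 m/s = 2.993 km/s.

v ≈ 2.99 km/s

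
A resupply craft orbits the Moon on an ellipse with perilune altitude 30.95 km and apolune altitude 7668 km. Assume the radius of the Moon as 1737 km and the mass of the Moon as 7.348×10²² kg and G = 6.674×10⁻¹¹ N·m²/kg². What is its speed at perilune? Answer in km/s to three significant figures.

v ≈ 2.16 km/s

μ = GM = 6.674×10⁻¹¹ × 7.348×10²² = 4.904×10¹² m³/s².
r_p = 1737 + 30.95 = 1768.0 km = 1.7680×10⁶ m.
r_a = 1737 + 7668 = 9405.0 km = 9.4050×10⁶ m.
Semi-major axis a = (r_p + r_a)/2 = 5586.5 km = 5.586×10⁶ m.
Vis-viva: v² = μ(2/r − 1/a) = 4.904×10¹² × (1.131×10⁻⁶ − 1.790×10⁻⁷) = 4.670×10⁶ m²/s².
v = 2161 m/s = 2.161 km/s.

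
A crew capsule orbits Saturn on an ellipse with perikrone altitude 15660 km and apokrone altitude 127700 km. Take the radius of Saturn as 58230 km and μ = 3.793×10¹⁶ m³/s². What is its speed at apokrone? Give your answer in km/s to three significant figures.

v ≈ 10.8 km/s

r_p = 58230 + 15660 = 73890 km = 7.3890×10⁷ m.
r_a = 58230 + 127700 = 185930 km = 1.8593×10⁸ m.
Semi-major axis a = (r_p + r_a)/2 = 1.2991×10⁵ km = 1.299×10⁸ m.
Vis-viva: v² = μ(2/r − 1/a) = 3.793×10¹⁶ × (1.076×10⁻⁸ − 7.698×10⁻⁹) = 1.160×10⁸ m²/s².
v = 10770 m/s = 10.77 km/s.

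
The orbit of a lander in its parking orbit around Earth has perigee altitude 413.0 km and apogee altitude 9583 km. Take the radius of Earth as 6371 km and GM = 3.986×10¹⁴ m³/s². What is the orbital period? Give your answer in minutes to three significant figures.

T ≈ 201 minutes

r_p = 6371 + 413.0 = 6784.0 km = 6.7840×10⁶ m.
r_a = 6371 + 9583 = 15954 km = 1.5954×10⁷ m.
Semi-major axis a = (r_p + r_a)/2 = (6784.0 + 15954)/2 = 11369 km = 1.137×10⁷ m.
By Kepler's third law T = 2π√(a³/μ) = 2π × 1.920×10³ = 1.206×10⁴ s.
= 201.1 minutes.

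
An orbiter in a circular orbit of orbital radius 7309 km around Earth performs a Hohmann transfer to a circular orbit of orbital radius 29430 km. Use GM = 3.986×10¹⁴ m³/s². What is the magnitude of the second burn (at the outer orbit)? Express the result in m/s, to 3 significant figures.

Δv ≈ 1360 m/s

r₁ = 7309 km = 7.309×10⁶ m.
r₂ = 29430 km = 2.943×10⁷ m.
Transfer ellipse a_t = (r₁ + r₂)/2 = 1.837×10⁷ m.
At r₁: circular v_c1 = √(μ/r₁) = 7385 m/s; transfer-perigee v_p = √[μ(2/r₁ − 1/a_t)] = 9347 m/s.
At r₂: circular v_c2 = √(μ/r₂) = 3680 m/s; transfer-apogee v_a = √[μ(2/r₂ − 1/a_t)] = 2321 m/s.
Δv₂ = v_c2 − v_a = 1359 m/s.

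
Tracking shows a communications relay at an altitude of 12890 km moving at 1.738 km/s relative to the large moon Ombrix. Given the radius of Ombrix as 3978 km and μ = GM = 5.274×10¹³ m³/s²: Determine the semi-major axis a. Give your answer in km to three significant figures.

r = 3978 + 12890 = 16868 km = 1.687×10⁷ m.
Vis-viva rearranged: 1/a = 2/r − v²/μ = 1.186×10⁻⁷ − 5.727×10⁻⁸ = 6.129×10⁻⁸ m⁻¹.
a = 1.631×10⁷ m = 16315 km.

a ≈ 16300 km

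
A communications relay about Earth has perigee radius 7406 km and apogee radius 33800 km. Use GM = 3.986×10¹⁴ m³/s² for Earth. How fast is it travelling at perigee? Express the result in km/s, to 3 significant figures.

v ≈ 9.40 km/s

Semi-major axis a = (r_p + r_a)/2 = 20603 km = 2.060×10⁷ m.
Vis-viva: v² = μ(2/r − 1/a) = 3.986×10¹⁴ × (2.701×10⁻⁷ − 4.854×10⁻⁸) = 8.830×10⁷ m²/s².
v = 9397 m/s = 9.397 km/s.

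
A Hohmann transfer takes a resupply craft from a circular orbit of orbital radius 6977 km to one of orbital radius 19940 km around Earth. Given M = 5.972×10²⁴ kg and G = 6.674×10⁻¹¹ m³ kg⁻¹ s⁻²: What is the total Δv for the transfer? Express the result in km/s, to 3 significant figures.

μ = GM = 6.674×10⁻¹¹ × 5.972×10²⁴ = 3.986×10¹⁴ m³/s².
r₁ = 6977 km = 6.977×10⁶ m.
r₂ = 19940 km = 1.994×10⁷ m.
Transfer ellipse a_t = (r₁ + r₂)/2 = 1.346×10⁷ m.
At r₁: circular v_c1 = √(μ/r₁) = 7558 m/s; transfer-perigee v_p = √[μ(2/r₁ − 1/a_t)] = 9200 m/s.
Δv₁ = v_p − v_c1 = 1642 m/s.
At r₂: circular v_c2 = √(μ/r₂) = 4471 m/s; transfer-apogee v_a = √[μ(2/r₂ − 1/a_t)] = 3219 m/s.
Δv₂ = v_c2 − v_a = 1252 m/s.
Total Δv = Δv₁ + Δv₂ = 2894 m/s = 2.894 km/s.

Δv_total ≈ 2.89 km/s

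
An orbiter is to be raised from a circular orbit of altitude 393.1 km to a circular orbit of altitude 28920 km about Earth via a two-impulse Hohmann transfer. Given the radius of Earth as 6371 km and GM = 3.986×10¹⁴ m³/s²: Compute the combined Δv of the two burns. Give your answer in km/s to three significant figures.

r₁ = 6371 + 393.1 = 6764.1 km = 6.7641×10⁶ m.
r₂ = 6371 + 28920 = 35291 km = 3.5291×10⁷ m.
Transfer ellipse a_t = (r₁ + r₂)/2 = 2.103×10⁷ m.
At r₁: circular v_c1 = √(μ/r₁) = 7677 m/s; transfer-perigee v_p = √[μ(2/r₁ − 1/a_t)] = 9945 m/s.
Δv₁ = v_p − v_c1 = 2268 m/s.
At r₂: circular v_c2 = √(μ/r₂) = 3361 m/s; transfer-apogee v_a = √[μ(2/r₂ − 1/a_t)] = 1906 m/s.
Δv₂ = v_c2 − v_a = 1455 m/s.
Total Δv = Δv₁ + Δv₂ = 3723 m/s = 3.723 km/s.

Δv_total ≈ 3.72 km/s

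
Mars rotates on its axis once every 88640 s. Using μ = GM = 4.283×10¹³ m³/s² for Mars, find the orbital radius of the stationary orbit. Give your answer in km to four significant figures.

r_sync ≈ 20430 km

A synchronous orbit has period T, so by Kepler's third law a = (μT²/4π²)^(1/3).
μT²/4π² = 4.283×10¹³ × (8.864×10⁴)² / 39.48 = 8.524×10²¹ m³.
a = 2.043×10⁷ m = 20428 km.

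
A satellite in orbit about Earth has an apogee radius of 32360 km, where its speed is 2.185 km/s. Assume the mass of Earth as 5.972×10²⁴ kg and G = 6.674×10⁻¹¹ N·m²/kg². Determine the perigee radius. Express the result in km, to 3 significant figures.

μ = GM = 6.674×10⁻¹¹ × 5.972×10²⁴ = 3.986×10¹⁴ m³/s².
r_a = 3.236×10⁷ m.
Specific energy ε = v²/2 − μ/r = -9.930×10⁶ J/kg, so a = −μ/(2ε) = 2.007×10⁷ m.
The apsides satisfy r_p + r_a = 2a, so the perigee radius is 2a − r_a = 7.779×10⁶ m = 7779.4 km.

perigee radius ≈ 7780 km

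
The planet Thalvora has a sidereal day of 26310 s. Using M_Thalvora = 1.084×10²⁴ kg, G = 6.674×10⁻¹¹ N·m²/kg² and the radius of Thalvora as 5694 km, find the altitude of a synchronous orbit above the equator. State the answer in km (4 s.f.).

μ = GM = 6.674×10⁻¹¹ × 1.084×10²⁴ = 7.235×10¹³ m³/s².
A synchronous orbit has period T, so by Kepler's third law a = (μT²/4π²)^(1/3).
μT²/4π² = 7.235×10¹³ × (2.631×10⁴)² / 39.48 = 1.269×10²¹ m³.
a = 1.083×10⁷ m = 10825 km.
Altitude h = a − R = 10825 − 5694 = 5131.1 km.

h_sync ≈ 5131 km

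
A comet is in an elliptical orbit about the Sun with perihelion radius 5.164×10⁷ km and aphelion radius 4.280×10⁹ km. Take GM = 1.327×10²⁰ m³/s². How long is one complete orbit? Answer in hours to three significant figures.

Semi-major axis a = (r_p + r_a)/2 = (5.1640×10⁷ + 4.2800×10⁹)/2 = 2.1658×10⁹ km = 2.166×10¹² m.
By Kepler's third law T = 2π√(a³/μ) = 2π × 2.767×10⁸ = 1.739×10⁹ s.
= 4.829×10⁵ hours.

T ≈ 483000 hours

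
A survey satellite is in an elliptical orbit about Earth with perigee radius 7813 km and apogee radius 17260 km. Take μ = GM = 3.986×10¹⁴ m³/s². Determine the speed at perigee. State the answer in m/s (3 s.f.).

Semi-major axis a = (r_p + r_a)/2 = 12536 km = 1.254×10⁷ m.
Vis-viva: v² = μ(2/r − 1/a) = 3.986×10¹⁴ × (2.560×10⁻⁷ − 7.977×10⁻⁸) = 7.024×10⁷ m²/s².
v = 8381 m/s.

v ≈ 8380 m/s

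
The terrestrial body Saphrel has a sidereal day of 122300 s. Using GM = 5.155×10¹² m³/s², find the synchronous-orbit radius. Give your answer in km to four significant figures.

r_sync ≈ 12500 km

A synchronous orbit has period T, so by Kepler's third law a = (μT²/4π²)^(1/3).
μT²/4π² = 5.155×10¹² × (1.223×10⁵)² / 39.48 = 1.953×10²¹ m³.
a = 1.250×10⁷ m = 12500 km.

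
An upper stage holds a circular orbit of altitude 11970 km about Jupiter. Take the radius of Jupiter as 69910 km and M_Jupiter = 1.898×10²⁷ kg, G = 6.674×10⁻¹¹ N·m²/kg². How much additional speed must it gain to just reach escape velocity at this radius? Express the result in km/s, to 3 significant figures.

μ = GM = 6.674×10⁻¹¹ × 1.898×10²⁷ = 1.267×10¹⁷ m³/s².
r = 69910 + 11970 = 81880 km = 8.1880×10⁷ m.
Circular speed v_c = √(μ/r) = 39330 m/s.
Escape speed v_esc = √(2μ/r) = √2 × v_c = 55620 m/s.
Δv = v_esc − v_c = 16290 m/s = 16.29 km/s.

Δv ≈ 16.3 km/s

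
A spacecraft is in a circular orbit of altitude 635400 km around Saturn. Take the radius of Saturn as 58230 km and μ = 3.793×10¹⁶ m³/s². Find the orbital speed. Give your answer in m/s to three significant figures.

v ≈ 7390 m/s

r = 58230 + 635400 = 693630 km = 6.9363×10⁸ m.
For a circular orbit v = √(μ/r) = √(3.793×10¹⁶ / 6.936×10⁸) = √(5.468×10⁷) = 7395 m/s.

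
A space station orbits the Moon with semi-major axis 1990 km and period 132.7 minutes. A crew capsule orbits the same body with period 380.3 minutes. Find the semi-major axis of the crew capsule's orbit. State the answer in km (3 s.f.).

Kepler's third law: a³ ∝ T², so a₂ = a₁ (T₂/T₁)^(2/3).
T₂/T₁ = 2.866, (T₂/T₁)^(2/3) = 2.018.
a₂ = 1990 × 2.018 = 4015 km.

a₂ ≈ 4020 km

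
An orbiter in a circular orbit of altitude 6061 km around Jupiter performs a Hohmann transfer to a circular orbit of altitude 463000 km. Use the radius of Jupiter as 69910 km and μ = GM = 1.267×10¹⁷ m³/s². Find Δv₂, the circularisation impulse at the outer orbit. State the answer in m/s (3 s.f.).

Δv ≈ 7720 m/s

r₁ = 69910 + 6061 = 75971 km = 7.5971×10⁷ m.
r₂ = 69910 + 463000 = 532910 km = 5.3291×10⁸ m.
Transfer ellipse a_t = (r₁ + r₂)/2 = 3.044×10⁸ m.
At r₁: circular v_c1 = √(μ/r₁) = 40840 m/s; transfer-perijove v_p = √[μ(2/r₁ − 1/a_t)] = 54030 m/s.
At r₂: circular v_c2 = √(μ/r₂) = 15420 m/s; transfer-apojove v_a = √[μ(2/r₂ − 1/a_t)] = 7703 m/s.
Δv₂ = v_c2 − v_a = 7717 m/s.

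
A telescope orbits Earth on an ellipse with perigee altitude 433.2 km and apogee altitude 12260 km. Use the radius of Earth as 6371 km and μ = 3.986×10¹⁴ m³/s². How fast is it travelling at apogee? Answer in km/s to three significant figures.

r_p = 6371 + 433.2 = 6804.2 km = 6.8042×10⁶ m.
r_a = 6371 + 12260 = 18631 km = 1.8631×10⁷ m.
Semi-major axis a = (r_p + r_a)/2 = 12718 km = 1.272×10⁷ m.
Vis-viva: v² = μ(2/r − 1/a) = 3.986×10¹⁴ × (1.073×10⁻⁷ − 7.863×10⁻⁸) = 1.145×10⁷ m²/s².
v = 3383 m/s = 3.383 km/s.

v ≈ 3.38 km/s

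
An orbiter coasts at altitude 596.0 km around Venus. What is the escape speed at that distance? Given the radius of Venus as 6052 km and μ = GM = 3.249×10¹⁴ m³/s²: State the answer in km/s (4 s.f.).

v_esc ≈ 9.887 km/s

r = 6052 + 596.0 = 6648.0 km = 6.6480×10⁶ m.
Escape speed v_esc = √(2μ/r) = √(2 × 3.249×10¹⁴ / 6.648×10⁶) = √(9.774×10⁷) = 9887 m/s.
= 9.887 km/s.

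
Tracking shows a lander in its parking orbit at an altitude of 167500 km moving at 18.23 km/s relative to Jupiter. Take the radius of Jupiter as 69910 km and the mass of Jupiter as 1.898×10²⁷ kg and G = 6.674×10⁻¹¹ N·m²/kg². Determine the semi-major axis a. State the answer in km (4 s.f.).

μ = GM = 6.674×10⁻¹¹ × 1.898×10²⁷ = 1.267×10¹⁷ m³/s².
r = 69910 + 167500 = 2.3741×10⁵ km = 2.374×10⁸ m.
Vis-viva rearranged: 1/a = 2/r − v²/μ = 8.424×10⁻⁹ − 2.624×10⁻⁹ = 5.801×10⁻⁹ m⁻¹.
a = 1.724×10⁸ m = 1.7239×10⁵ km.

a ≈ 1.724×10⁵ km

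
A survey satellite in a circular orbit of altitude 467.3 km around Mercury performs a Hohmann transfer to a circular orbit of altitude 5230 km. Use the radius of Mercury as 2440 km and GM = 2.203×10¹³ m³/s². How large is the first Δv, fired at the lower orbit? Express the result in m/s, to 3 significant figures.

r₁ = 2440 + 467.3 = 2907.3 km = 2.9073×10⁶ m.
r₂ = 2440 + 5230 = 7670.0 km = 7.6700×10⁶ m.
Transfer ellipse a_t = (r₁ + r₂)/2 = 5.289×10⁶ m.
At r₁: circular v_c1 = √(μ/r₁) = 2753 m/s; transfer-periherm v_p = √[μ(2/r₁ − 1/a_t)] = 3315 m/s.
Δv₁ = v_p − v_c1 = 562.3 m/s.

Δv ≈ 562 m/s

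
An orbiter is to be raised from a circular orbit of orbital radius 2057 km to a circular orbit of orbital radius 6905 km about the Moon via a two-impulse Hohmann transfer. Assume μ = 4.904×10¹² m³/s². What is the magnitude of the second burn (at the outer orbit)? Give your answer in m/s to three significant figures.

r₁ = 2057 km = 2.057×10⁶ m.
r₂ = 6905 km = 6.905×10⁶ m.
Transfer ellipse a_t = (r₁ + r₂)/2 = 4.481×10⁶ m.
At r₁: circular v_c1 = √(μ/r₁) = 1544 m/s; transfer-perilune v_p = √[μ(2/r₁ − 1/a_t)] = 1917 m/s.
At r₂: circular v_c2 = √(μ/r₂) = 842.7 m/s; transfer-apolune v_a = √[μ(2/r₂ − 1/a_t)] = 571.0 m/s.
Δv₂ = v_c2 − v_a = 271.8 m/s.

Δv ≈ 272 m/s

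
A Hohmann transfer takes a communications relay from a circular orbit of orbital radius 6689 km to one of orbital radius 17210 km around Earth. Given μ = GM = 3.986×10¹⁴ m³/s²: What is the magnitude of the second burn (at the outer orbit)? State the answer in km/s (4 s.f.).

r₁ = 6689 km = 6.689×10⁶ m.
r₂ = 17210 km = 1.721×10⁷ m.
Transfer ellipse a_t = (r₁ + r₂)/2 = 1.195×10⁷ m.
At r₁: circular v_c1 = √(μ/r₁) = 7719 m/s; transfer-perigee v_p = √[μ(2/r₁ − 1/a_t)] = 9264 m/s.
At r₂: circular v_c2 = √(μ/r₂) = 4813 m/s; transfer-apogee v_a = √[μ(2/r₂ − 1/a_t)] = 3601 m/s.
Δv₂ = v_c2 − v_a = 1212 m/s.
= 1.212 km/s.

Δv ≈ 1.212 km/s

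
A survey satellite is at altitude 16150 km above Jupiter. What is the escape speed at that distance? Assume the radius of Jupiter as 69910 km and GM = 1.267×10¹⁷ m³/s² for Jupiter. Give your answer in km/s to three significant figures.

v_esc ≈ 54.3 km/s

r = 69910 + 16150 = 86060 km = 8.6060×10⁷ m.
Escape speed v_esc = √(2μ/r) = √(2 × 1.267×10¹⁷ / 8.606×10⁷) = √(2.944×10⁹) = 54260 m/s.
= 54.26 km/s.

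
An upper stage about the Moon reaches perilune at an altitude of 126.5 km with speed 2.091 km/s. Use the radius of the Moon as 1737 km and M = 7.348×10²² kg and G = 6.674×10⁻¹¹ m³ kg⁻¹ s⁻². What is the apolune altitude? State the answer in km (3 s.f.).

μ = GM = 6.674×10⁻¹¹ × 7.348×10²² = 4.904×10¹² m³/s².
r_p = 1737 + 126.5 = 1863.5 km = 1.864×10⁶ m.
Specific energy ε = v²/2 − μ/r = -4.455×10⁵ J/kg, so a = −μ/(2ε) = 5.504×10⁶ m.
The apsides satisfy r_p + r_a = 2a, so the apolune radius is 2a − r_p = 9.145×10⁶ m = 9144.6 km.
Apolune altitude = 9144.6 − 1737 = 7407.6 km.

apolune altitude ≈ 7410 km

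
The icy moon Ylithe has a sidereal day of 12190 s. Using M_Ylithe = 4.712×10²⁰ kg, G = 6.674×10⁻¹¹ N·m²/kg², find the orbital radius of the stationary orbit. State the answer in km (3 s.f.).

r_sync ≈ 491 km

μ = GM = 6.674×10⁻¹¹ × 4.712×10²⁰ = 3.145×10¹⁰ m³/s².
A synchronous orbit has period T, so by Kepler's third law a = (μT²/4π²)^(1/3).
μT²/4π² = 3.145×10¹⁰ × (1.219×10⁴)² / 39.48 = 1.184×10¹⁷ m³.
a = 4.910×10⁵ m = 491.00 km.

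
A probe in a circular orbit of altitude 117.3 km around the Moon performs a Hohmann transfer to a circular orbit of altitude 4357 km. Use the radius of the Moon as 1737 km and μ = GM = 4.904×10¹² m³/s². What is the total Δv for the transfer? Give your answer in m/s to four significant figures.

r₁ = 1737 + 117.3 = 1854.3 km = 1.8543×10⁶ m.
r₂ = 1737 + 4357 = 6094.0 km = 6.0940×10⁶ m.
Transfer ellipse a_t = (r₁ + r₂)/2 = 3.974×10⁶ m.
At r₁: circular v_c1 = √(μ/r₁) = 1626 m/s; transfer-perilune v_p = √[μ(2/r₁ − 1/a_t)] = 2014 m/s.
Δv₁ = v_p − v_c1 = 387.5 m/s.
At r₂: circular v_c2 = √(μ/r₂) = 897.1 m/s; transfer-apolune v_a = √[μ(2/r₂ − 1/a_t)] = 612.8 m/s.
Δv₂ = v_c2 − v_a = 284.3 m/s.
Total Δv = Δv₁ + Δv₂ = 671.9 m/s.

Δv_total ≈ 671.9 m/s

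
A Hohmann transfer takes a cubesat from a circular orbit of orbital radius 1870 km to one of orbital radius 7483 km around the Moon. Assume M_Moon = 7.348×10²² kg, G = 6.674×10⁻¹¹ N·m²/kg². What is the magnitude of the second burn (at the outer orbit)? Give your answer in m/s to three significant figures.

Δv ≈ 298 m/s

μ = GM = 6.674×10⁻¹¹ × 7.348×10²² = 4.904×10¹² m³/s².
r₁ = 1870 km = 1.870×10⁶ m.
r₂ = 7483 km = 7.483×10⁶ m.
Transfer ellipse a_t = (r₁ + r₂)/2 = 4.676×10⁶ m.
At r₁: circular v_c1 = √(μ/r₁) = 1619 m/s; transfer-perilune v_p = √[μ(2/r₁ − 1/a_t)] = 2048 m/s.
At r₂: circular v_c2 = √(μ/r₂) = 809.5 m/s; transfer-apolune v_a = √[μ(2/r₂ − 1/a_t)] = 511.9 m/s.
Δv₂ = v_c2 − v_a = 297.6 m/s.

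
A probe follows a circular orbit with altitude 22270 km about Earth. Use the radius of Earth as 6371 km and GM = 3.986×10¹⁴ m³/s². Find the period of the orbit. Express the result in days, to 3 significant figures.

T ≈ 0.558 days

r = 6371 + 22270 = 28641 km = 2.8641×10⁷ m.
Kepler's third law: T = 2π√(r³/μ) = 2π√((2.864×10⁷)³ / 3.986×10¹⁴).
r³/μ = 5.894×10⁷ s², so T = 2π × 7.677×10³ = 4.824×10⁴ s.
Converting: 4.824×10⁴ s ÷ 86400 = 0.5583 days.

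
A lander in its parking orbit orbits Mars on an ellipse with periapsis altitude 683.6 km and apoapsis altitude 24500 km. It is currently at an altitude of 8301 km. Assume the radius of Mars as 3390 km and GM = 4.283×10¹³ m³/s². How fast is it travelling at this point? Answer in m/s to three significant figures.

v ≈ 2160 m/s

r_p = 3390 + 683.6 = 4073.6 km = 4.0736×10⁶ m.
r_a = 3390 + 24500 = 27890 km = 2.7890×10⁷ m.
r = 3390 + 8301 = 11691 km = 1.169×10⁷ m.
Semi-major axis a = (r_p + r_a)/2 = 15982 km = 1.598×10⁷ m.
Vis-viva: v² = μ(2/r − 1/a) = 4.283×10¹³ × (1.711×10⁻⁷ − 6.257×10⁻⁸) = 4.647×10⁶ m²/s².
v = 2156 m/s.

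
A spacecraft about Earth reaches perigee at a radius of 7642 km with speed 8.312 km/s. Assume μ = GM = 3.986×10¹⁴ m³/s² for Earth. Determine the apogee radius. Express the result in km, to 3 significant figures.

r_p = 7.642×10⁶ m.
Specific energy ε = v²/2 − μ/r = -1.761×10⁷ J/kg, so a = −μ/(2ε) = 1.131×10⁷ m.
The apsides satisfy r_p + r_a = 2a, so the apogee radius is 2a − r_p = 1.499×10⁷ m = 14987 km.

apogee radius ≈ 15000 km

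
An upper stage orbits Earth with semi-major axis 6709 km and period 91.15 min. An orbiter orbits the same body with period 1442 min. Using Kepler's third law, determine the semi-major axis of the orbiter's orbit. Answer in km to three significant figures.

Kepler's third law: a³ ∝ T², so a₂ = a₁ (T₂/T₁)^(2/3).
T₂/T₁ = 15.82, (T₂/T₁)^(2/3) = 6.302.
a₂ = 6709 × 6.302 = 42280 km.

a₂ ≈ 42300 km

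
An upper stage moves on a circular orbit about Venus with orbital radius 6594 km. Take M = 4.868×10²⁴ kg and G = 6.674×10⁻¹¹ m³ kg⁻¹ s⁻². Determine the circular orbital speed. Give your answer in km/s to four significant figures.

v ≈ 7.019 km/s

μ = GM = 6.674×10⁻¹¹ × 4.868×10²⁴ = 3.249×10¹⁴ m³/s².
r = 6594 km = 6.594×10⁶ m.
For a circular orbit v = √(μ/r) = √(3.249×10¹⁴ / 6.594×10⁶) = √(4.927×10⁷) = 7019 m/s.
That is 7.019 km/s.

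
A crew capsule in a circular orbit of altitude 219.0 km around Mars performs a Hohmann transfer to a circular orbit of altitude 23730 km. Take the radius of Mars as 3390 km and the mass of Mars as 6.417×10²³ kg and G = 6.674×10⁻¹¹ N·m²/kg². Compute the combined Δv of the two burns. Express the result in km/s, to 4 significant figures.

Δv_total ≈ 1.779 km/s

μ = GM = 6.674×10⁻¹¹ × 6.417×10²³ = 4.283×10¹³ m³/s².
r₁ = 3390 + 219.0 = 3609.0 km = 3.6090×10⁶ m.
r₂ = 3390 + 23730 = 27120 km = 2.7120×10⁷ m.
Transfer ellipse a_t = (r₁ + r₂)/2 = 1.536×10⁷ m.
At r₁: circular v_c1 = √(μ/r₁) = 3445 m/s; transfer-periapsis v_p = √[μ(2/r₁ − 1/a_t)] = 4577 m/s.
Δv₁ = v_p − v_c1 = 1132 m/s.
At r₂: circular v_c2 = √(μ/r₂) = 1257 m/s; transfer-apoapsis v_a = √[μ(2/r₂ − 1/a_t)] = 609.0 m/s.
Δv₂ = v_c2 − v_a = 647.6 m/s.
Total Δv = Δv₁ + Δv₂ = 1779 m/s = 1.779 km/s.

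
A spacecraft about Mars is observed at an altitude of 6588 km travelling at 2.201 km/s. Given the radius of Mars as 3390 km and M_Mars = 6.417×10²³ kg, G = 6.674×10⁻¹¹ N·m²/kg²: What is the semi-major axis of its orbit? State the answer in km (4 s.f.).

a ≈ 11450 km

μ = GM = 6.674×10⁻¹¹ × 6.417×10²³ = 4.283×10¹³ m³/s².
r = 3390 + 6588 = 9978.0 km = 9.978×10⁶ m.
Vis-viva rearranged: 1/a = 2/r − v²/μ = 2.004×10⁻⁷ − 1.131×10⁻⁷ = 8.733×10⁻⁸ m⁻¹.
a = 1.145×10⁷ m = 11451 km.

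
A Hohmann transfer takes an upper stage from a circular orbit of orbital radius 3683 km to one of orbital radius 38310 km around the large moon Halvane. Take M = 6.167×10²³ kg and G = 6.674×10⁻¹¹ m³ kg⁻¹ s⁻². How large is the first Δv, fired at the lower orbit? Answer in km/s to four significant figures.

Δv ≈ 1.173 km/s

μ = GM = 6.674×10⁻¹¹ × 6.167×10²³ = 4.116×10¹³ m³/s².
r₁ = 3683 km = 3.683×10⁶ m.
r₂ = 38310 km = 3.831×10⁷ m.
Transfer ellipse a_t = (r₁ + r₂)/2 = 2.100×10⁷ m.
At r₁: circular v_c1 = √(μ/r₁) = 3343 m/s; transfer-periapsis v_p = √[μ(2/r₁ − 1/a_t)] = 4516 m/s.
Δv₁ = v_p − v_c1 = 1173 m/s.
= 1.173 km/s.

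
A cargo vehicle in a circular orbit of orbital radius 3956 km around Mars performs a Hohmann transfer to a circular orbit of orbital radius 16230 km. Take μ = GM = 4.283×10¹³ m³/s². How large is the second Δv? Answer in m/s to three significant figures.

r₁ = 3956 km = 3.956×10⁶ m.
r₂ = 16230 km = 1.623×10⁷ m.
Transfer ellipse a_t = (r₁ + r₂)/2 = 1.009×10⁷ m.
At r₁: circular v_c1 = √(μ/r₁) = 3290 m/s; transfer-periapsis v_p = √[μ(2/r₁ − 1/a_t)] = 4172 m/s.
At r₂: circular v_c2 = √(μ/r₂) = 1624 m/s; transfer-apoapsis v_a = √[μ(2/r₂ − 1/a_t)] = 1017 m/s.
Δv₂ = v_c2 − v_a = 607.5 m/s.

Δv ≈ 607 m/s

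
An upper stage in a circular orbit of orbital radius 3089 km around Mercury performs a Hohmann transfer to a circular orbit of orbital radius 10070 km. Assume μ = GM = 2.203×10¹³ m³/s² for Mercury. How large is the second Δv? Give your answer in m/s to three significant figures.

r₁ = 3089 km = 3.089×10⁶ m.
r₂ = 10070 km = 1.007×10⁷ m.
Transfer ellipse a_t = (r₁ + r₂)/2 = 6.580×10⁶ m.
At r₁: circular v_c1 = √(μ/r₁) = 2671 m/s; transfer-periherm v_p = √[μ(2/r₁ − 1/a_t)] = 3304 m/s.
At r₂: circular v_c2 = √(μ/r₂) = 1479 m/s; transfer-apoherm v_a = √[μ(2/r₂ − 1/a_t)] = 1013 m/s.
Δv₂ = v_c2 − v_a = 465.6 m/s.

Δv ≈ 466 m/s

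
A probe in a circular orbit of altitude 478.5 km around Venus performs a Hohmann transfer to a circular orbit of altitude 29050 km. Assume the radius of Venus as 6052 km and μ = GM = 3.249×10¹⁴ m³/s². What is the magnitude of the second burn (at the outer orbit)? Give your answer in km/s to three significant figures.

r₁ = 6052 + 478.5 = 6530.5 km = 6.5305×10⁶ m.
r₂ = 6052 + 29050 = 35102 km = 3.5102×10⁷ m.
Transfer ellipse a_t = (r₁ + r₂)/2 = 2.082×10⁷ m.
At r₁: circular v_c1 = √(μ/r₁) = 7053 m/s; transfer-periapsis v_p = √[μ(2/r₁ − 1/a_t)] = 9159 m/s.
At r₂: circular v_c2 = √(μ/r₂) = 3042 m/s; transfer-apoapsis v_a = √[μ(2/r₂ − 1/a_t)] = 1704 m/s.
Δv₂ = v_c2 − v_a = 1338 m/s.
= 1.338 km/s.

Δv ≈ 1.34 km/s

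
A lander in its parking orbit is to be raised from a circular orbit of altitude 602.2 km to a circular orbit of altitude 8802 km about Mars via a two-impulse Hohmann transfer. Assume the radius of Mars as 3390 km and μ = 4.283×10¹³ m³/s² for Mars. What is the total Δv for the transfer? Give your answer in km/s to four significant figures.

r₁ = 3390 + 602.2 = 3992.2 km = 3.9922×10⁶ m.
r₂ = 3390 + 8802 = 12192 km = 1.2192×10⁷ m.
Transfer ellipse a_t = (r₁ + r₂)/2 = 8.092×10⁶ m.
At r₁: circular v_c1 = √(μ/r₁) = 3275 m/s; transfer-periapsis v_p = √[μ(2/r₁ − 1/a_t)] = 4020 m/s.
Δv₁ = v_p − v_c1 = 745.0 m/s.
At r₂: circular v_c2 = √(μ/r₂) = 1874 m/s; transfer-apoapsis v_a = √[μ(2/r₂ − 1/a_t)] = 1316 m/s.
Δv₂ = v_c2 − v_a = 557.8 m/s.
Total Δv = Δv₁ + Δv₂ = 1303 m/s = 1.303 km/s.

Δv_total ≈ 1.303 km/s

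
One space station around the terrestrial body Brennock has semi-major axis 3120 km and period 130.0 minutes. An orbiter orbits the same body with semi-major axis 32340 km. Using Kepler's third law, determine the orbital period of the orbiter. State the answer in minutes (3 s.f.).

T₂ ≈ 4340 minutes

Kepler's third law: T² ∝ a³, so T₂ = T₁ (a₂/a₁)^(3/2).
a₂/a₁ = 10.37, (a₂/a₁)^(3/2) = 33.37.
T₂ = 130.0 × 33.37 = 4338 minutes.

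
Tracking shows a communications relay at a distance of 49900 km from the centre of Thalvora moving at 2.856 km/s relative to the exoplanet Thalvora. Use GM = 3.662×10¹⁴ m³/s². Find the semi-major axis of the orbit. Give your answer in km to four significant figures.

r = 4.990×10⁷ m.
Specific orbital energy ε = v²/2 − μ/r = (2856)²/2 − 3.662×10¹⁴/4.990×10⁷ = -3.260×10⁶ J/kg.
Since ε = −μ/(2a), a = −μ/(2ε) = 5.616×10⁷ m = 56160 km.

a ≈ 56160 km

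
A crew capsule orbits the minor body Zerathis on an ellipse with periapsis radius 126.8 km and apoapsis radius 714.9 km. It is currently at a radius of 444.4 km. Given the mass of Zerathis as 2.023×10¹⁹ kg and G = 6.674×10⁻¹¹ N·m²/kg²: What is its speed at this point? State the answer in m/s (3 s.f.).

v ≈ 53.6 m/s

μ = GM = 6.674×10⁻¹¹ × 2.023×10¹⁹ = 1.350×10⁹ m³/s².
Semi-major axis a = (r_p + r_a)/2 = 420.85 km = 4.208×10⁵ m.
Vis-viva: v² = μ(2/r − 1/a) = 1.350×10⁹ × (4.500×10⁻⁶ − 2.376×10⁻⁶) = 2.868×10³ m²/s².
v = 53.55 m/s.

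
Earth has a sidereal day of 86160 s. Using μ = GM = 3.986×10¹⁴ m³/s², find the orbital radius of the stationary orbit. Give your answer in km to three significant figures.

r_sync ≈ 42200 km

A synchronous orbit has period T, so by Kepler's third law a = (μT²/4π²)^(1/3).
μT²/4π² = 3.986×10¹⁴ × (8.616×10⁴)² / 39.48 = 7.495×10²² m³.
a = 4.216×10⁷ m = 42163 km.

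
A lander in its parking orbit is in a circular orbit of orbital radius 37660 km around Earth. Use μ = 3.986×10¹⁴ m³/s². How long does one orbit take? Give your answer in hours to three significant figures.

r = 37660 km = 3.766×10⁷ m.
Kepler's third law: T = 2π√(r³/μ) = 2π√((3.766×10⁷)³ / 3.986×10¹⁴).
r³/μ = 1.340×10⁸ s², so T = 2π × 1.158×10⁴ = 7.273×10⁴ s.
Converting: 7.273×10⁴ s ÷ 3600 = 20.20 hours.

T ≈ 20.2 hours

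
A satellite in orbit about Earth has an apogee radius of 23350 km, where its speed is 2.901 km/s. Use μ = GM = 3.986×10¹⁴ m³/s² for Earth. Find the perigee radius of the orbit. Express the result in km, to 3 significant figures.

r_a = 2.335×10⁷ m.
Specific energy ε = v²/2 − μ/r = -1.286×10⁷ J/kg, so a = −μ/(2ε) = 1.549×10⁷ m.
The apsides satisfy r_p + r_a = 2a, so the perigee radius is 2a − r_a = 7.639×10⁶ m = 7638.7 km.

perigee radius ≈ 7640 km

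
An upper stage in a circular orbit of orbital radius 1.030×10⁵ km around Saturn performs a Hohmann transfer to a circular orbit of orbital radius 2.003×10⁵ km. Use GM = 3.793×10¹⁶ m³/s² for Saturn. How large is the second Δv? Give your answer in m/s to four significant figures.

Δv ≈ 2420 m/s

r₁ = 1.030×10⁵ km = 1.030×10⁸ m.
r₂ = 2.003×10⁵ km = 2.003×10⁸ m.
Transfer ellipse a_t = (r₁ + r₂)/2 = 1.516×10⁸ m.
At r₁: circular v_c1 = √(μ/r₁) = 19190 m/s; transfer-perikrone v_p = √[μ(2/r₁ − 1/a_t)] = 22050 m/s.
At r₂: circular v_c2 = √(μ/r₂) = 13760 m/s; transfer-apokrone v_a = √[μ(2/r₂ − 1/a_t)] = 11340 m/s.
Δv₂ = v_c2 − v_a = 2420 m/s.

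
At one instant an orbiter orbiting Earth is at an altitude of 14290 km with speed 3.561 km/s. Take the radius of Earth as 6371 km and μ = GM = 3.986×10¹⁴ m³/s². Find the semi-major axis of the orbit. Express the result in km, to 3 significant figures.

r = 6371 + 14290 = 20661 km = 2.066×10⁷ m.
Specific orbital energy ε = v²/2 − μ/r = (3561)²/2 − 3.986×10¹⁴/2.066×10⁷ = -1.295×10⁷ J/kg.
Since ε = −μ/(2a), a = −μ/(2ε) = 1.539×10⁷ m = 15388 km.

a ≈ 15400 km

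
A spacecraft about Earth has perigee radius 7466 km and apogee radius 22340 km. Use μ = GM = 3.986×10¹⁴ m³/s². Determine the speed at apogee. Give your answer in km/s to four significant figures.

v ≈ 2.990 km/s

Semi-major axis a = (r_p + r_a)/2 = 14903 km = 1.490×10⁷ m.
Vis-viva: v² = μ(2/r − 1/a) = 3.986×10¹⁴ × (8.953×10⁻⁸ − 6.710×10⁻⁸) = 8.939×10⁶ m²/s².
v = 2990 m/s = 2.990 km/s.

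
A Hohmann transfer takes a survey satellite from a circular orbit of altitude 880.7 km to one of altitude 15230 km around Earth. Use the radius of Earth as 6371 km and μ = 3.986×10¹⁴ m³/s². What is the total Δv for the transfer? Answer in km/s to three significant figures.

Δv_total ≈ 2.91 km/s

r₁ = 6371 + 880.7 = 7251.7 km = 7.2517×10⁶ m.
r₂ = 6371 + 15230 = 21601 km = 2.1601×10⁷ m.
Transfer ellipse a_t = (r₁ + r₂)/2 = 1.443×10⁷ m.
At r₁: circular v_c1 = √(μ/r₁) = 7414 m/s; transfer-perigee v_p = √[μ(2/r₁ − 1/a_t)] = 9072 m/s.
Δv₁ = v_p − v_c1 = 1658 m/s.
At r₂: circular v_c2 = √(μ/r₂) = 4296 m/s; transfer-apogee v_a = √[μ(2/r₂ − 1/a_t)] = 3046 m/s.
Δv₂ = v_c2 − v_a = 1250 m/s.
Total Δv = Δv₁ + Δv₂ = 2908 m/s = 2.908 km/s.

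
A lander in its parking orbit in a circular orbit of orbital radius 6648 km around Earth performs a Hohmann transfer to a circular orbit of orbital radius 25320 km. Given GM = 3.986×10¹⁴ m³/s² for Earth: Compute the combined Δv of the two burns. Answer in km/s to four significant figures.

r₁ = 6648 km = 6.648×10⁶ m.
r₂ = 25320 km = 2.532×10⁷ m.
Transfer ellipse a_t = (r₁ + r₂)/2 = 1.598×10⁷ m.
At r₁: circular v_c1 = √(μ/r₁) = 7743 m/s; transfer-perigee v_p = √[μ(2/r₁ − 1/a_t)] = 9746 m/s.
Δv₁ = v_p − v_c1 = 2002 m/s.
At r₂: circular v_c2 = √(μ/r₂) = 3968 m/s; transfer-apogee v_a = √[μ(2/r₂ − 1/a_t)] = 2559 m/s.
Δv₂ = v_c2 − v_a = 1409 m/s.
Total Δv = Δv₁ + Δv₂ = 3411 m/s = 3.411 km/s.

Δv_total ≈ 3.411 km/s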